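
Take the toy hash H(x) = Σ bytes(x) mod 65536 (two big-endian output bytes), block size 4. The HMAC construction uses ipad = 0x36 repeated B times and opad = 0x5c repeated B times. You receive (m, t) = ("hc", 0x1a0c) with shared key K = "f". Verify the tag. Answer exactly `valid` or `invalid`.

Key "f" = 66 is 1 byte ≤ B = 4; zero-pad to 4 bytes: K' = 66 00 00 00.
K' ⊕ ipad = 50 36 36 36; K' ⊕ opad = 3a 5c 5c 5c.
Inner hash: sum = 80+54+54+54+104+99 = 445 → 01 bd.
Outer hash (recomputed tag): sum = 58+92+92+92+1+189 = 524 → 02 0c.
Recomputed tag = 020c; claimed = 1a0c → mismatch.

invalid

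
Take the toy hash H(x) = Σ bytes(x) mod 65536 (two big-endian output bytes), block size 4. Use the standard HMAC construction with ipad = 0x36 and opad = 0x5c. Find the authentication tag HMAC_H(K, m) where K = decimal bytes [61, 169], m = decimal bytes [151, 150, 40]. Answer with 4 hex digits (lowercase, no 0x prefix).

Key decimal bytes [61, 169] = 3d a9 is 2 bytes ≤ B = 4; zero-pad to 4 bytes: K' = 3d a9 00 00.
K' ⊕ ipad = 0b 9f 36 36.  K' ⊕ opad = 61 f5 5c 5c.
Inner input = (K'⊕ipad) ∥ m = 0b 9f 36 36 ∥ 97 96 28.
Inner hash: sum = 11+159+54+54+151+150+40 = 619 → 02 6b.
Outer input = (K'⊕opad) ∥ inner = 61 f5 5c 5c ∥ 02 6b.
Outer hash (tag): sum = 97+245+92+92+2+107 = 635 → 02 7b.

027b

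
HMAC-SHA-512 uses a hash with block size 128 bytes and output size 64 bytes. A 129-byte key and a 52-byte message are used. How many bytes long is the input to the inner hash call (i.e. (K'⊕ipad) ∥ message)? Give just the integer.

Key is 129 > 128 bytes, so it is hashed to 64 bytes then zero-padded to 128: |K'| = 128.
Inner input = (K'⊕ipad) ∥ m → 128 + 52 = 180 bytes.

180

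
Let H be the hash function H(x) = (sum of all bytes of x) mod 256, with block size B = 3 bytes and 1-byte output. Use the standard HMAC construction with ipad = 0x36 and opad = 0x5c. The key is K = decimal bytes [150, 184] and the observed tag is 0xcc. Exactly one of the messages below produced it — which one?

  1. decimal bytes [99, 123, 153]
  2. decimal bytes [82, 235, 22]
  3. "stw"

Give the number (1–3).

Key decimal bytes [150, 184] = 96 b8 is 2 bytes ≤ B = 3; zero-pad to 3 bytes: K' = 96 b8 00.
K' ⊕ ipad = a0 8e 36; K' ⊕ opad = ca e4 5c.
m1: inner = H(a0 8e 36 63 7b 99) = db; tag = H(ca e4 5c db) = e5
m2: inner = H(a0 8e 36 52 eb 16) = b7; tag = H(ca e4 5c b7) = c1
m3: inner = H(a0 8e 36 73 74 77) = c2; tag = H(ca e4 5c c2) = cc ← matches

3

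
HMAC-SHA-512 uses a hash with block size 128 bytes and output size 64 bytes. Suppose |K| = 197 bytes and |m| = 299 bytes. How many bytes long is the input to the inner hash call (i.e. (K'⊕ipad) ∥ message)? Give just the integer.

427

Key is 197 > 128 bytes, so it is hashed to 64 bytes then zero-padded to 128: |K'| = 128.
Inner input = (K'⊕ipad) ∥ m → 128 + 299 = 427 bytes.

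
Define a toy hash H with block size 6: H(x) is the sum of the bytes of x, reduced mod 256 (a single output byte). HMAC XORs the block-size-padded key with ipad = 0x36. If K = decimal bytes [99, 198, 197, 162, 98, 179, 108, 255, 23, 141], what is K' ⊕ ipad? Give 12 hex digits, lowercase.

823636363636

Key decimal bytes [99, 198, 197, 162, 98, 179, 108, 255, 23, 141] = 63 c6 c5 a2 62 b3 6c ff 17 8d is 10 bytes > B = 6, so hash it first: H(key) = b4, then zero-pad to 6 bytes: K' = b4 00 00 00 00 00.
XOR each byte with 0x36: b4⊕36=82, 00⊕36=36, 00⊕36=36, 00⊕36=36, 00⊕36=36, 00⊕36=36.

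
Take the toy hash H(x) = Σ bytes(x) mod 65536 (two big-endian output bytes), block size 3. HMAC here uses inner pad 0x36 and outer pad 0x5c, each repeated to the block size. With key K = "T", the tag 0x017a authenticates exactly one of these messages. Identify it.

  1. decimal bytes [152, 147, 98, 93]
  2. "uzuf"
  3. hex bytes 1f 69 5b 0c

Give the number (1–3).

Key "T" = 54 is 1 byte ≤ B = 3; zero-pad to 3 bytes: K' = 54 00 00.
K' ⊕ ipad = 62 36 36; K' ⊕ opad = 08 5c 5c.
m1: inner = H(62 36 36 98 93 62 5d) = 02 b8; tag = H(08 5c 5c 02 b8) = 017a ← matches
m2: inner = H(62 36 36 75 7a 75 66) = 02 98; tag = H(08 5c 5c 02 98) = 015a
m3: inner = H(62 36 36 1f 69 5b 0c) = 01 bd; tag = H(08 5c 5c 01 bd) = 017e

1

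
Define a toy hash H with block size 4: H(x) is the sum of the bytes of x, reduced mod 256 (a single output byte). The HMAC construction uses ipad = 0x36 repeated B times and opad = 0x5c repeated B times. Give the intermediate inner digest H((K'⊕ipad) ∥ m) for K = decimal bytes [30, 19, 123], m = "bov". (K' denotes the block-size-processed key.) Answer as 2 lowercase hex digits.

17

Key decimal bytes [30, 19, 123] = 1e 13 7b is 3 bytes ≤ B = 4; zero-pad to 4 bytes: K' = 1e 13 7b 00.
K' ⊕ ipad = 28 25 4d 36.
Inner input = 28 25 4d 36 ∥ 62 6f 76.
Inner hash: sum = 40+37+77+54+98+111+118 = 535; mod 256 = 23 → 17.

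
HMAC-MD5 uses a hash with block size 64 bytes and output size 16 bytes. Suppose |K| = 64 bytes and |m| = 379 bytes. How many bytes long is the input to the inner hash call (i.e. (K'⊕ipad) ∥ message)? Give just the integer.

Key is 64 ≤ 64 bytes, zero-padded: |K'| = 64.
Inner input = (K'⊕ipad) ∥ m → 64 + 379 = 443 bytes.

443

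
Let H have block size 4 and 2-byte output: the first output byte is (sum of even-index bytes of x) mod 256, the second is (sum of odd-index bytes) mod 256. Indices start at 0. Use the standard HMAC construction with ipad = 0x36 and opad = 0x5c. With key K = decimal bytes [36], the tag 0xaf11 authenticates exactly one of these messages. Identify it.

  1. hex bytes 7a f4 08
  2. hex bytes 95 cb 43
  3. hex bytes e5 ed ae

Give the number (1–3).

3

Key decimal bytes [36] = 24 is 1 byte ≤ B = 4; zero-pad to 4 bytes: K' = 24 00 00 00.
K' ⊕ ipad = 12 36 36 36; K' ⊕ opad = 78 5c 5c 5c.
m1: inner = H(12 36 36 36 7a f4 08) = ca 60; tag = H(78 5c 5c 5c ca 60) = 9e18
m2: inner = H(12 36 36 36 95 cb 43) = 20 37; tag = H(78 5c 5c 5c 20 37) = f4ef
m3: inner = H(12 36 36 36 e5 ed ae) = db 59; tag = H(78 5c 5c 5c db 59) = af11 ← matches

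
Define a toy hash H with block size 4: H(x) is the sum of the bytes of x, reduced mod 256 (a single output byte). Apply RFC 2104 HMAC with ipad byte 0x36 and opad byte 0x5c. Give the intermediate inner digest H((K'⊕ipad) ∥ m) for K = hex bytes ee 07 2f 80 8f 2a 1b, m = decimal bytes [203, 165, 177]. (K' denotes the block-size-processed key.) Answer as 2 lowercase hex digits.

11

Key hex bytes ee 07 2f 80 8f 2a 1b is 7 bytes > B = 4, so hash it first: H(key) = 78, then zero-pad to 4 bytes: K' = 78 00 00 00.
K' ⊕ ipad = 4e 36 36 36.
Inner input = 4e 36 36 36 ∥ cb a5 b1.
Inner hash: sum = 78+54+54+54+203+165+177 = 785; mod 256 = 17 → 11.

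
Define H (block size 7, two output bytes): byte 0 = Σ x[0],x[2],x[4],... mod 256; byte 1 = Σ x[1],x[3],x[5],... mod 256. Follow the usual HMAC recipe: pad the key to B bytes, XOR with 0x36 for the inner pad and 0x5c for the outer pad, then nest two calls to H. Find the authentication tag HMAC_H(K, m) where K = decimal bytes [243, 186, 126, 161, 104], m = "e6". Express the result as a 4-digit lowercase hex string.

Key decimal bytes [243, 186, 126, 161, 104] = f3 ba 7e a1 68 is 5 bytes ≤ B = 7; zero-pad to 7 bytes: K' = f3 ba 7e a1 68 00 00.
K' ⊕ ipad = c5 8c 48 97 5e 36 36.  K' ⊕ opad = af e6 22 fd 34 5c 5c.
Inner input = (K'⊕ipad) ∥ m = c5 8c 48 97 5e 36 36 ∥ 65 36.
Inner hash: even-index sum = 471 mod 256 = 215; odd-index sum = 446 mod 256 = 190 → d7 be.
Outer input = (K'⊕opad) ∥ inner = af e6 22 fd 34 5c 5c ∥ d7 be.
Outer hash (tag): even-index sum = 543 mod 256 = 31; odd-index sum = 790 mod 256 = 22 → 1f 16.

1f16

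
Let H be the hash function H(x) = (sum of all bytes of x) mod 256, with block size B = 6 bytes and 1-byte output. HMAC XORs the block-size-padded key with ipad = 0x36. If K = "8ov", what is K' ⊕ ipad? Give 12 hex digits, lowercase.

0e5940363636

Key "8ov" = 38 6f 76 is 3 bytes ≤ B = 6; zero-pad to 6 bytes: K' = 38 6f 76 00 00 00.
XOR each byte with 0x36: 38⊕36=0e, 6f⊕36=59, 76⊕36=40, 00⊕36=36, 00⊕36=36, 00⊕36=36.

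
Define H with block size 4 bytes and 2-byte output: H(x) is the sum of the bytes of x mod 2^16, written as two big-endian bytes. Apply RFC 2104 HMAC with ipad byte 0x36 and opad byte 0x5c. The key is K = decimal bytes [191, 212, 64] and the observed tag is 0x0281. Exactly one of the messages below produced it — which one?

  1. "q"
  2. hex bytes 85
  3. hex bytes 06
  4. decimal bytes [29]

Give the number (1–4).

2

Key decimal bytes [191, 212, 64] = bf d4 40 is 3 bytes ≤ B = 4; zero-pad to 4 bytes: K' = bf d4 40 00.
K' ⊕ ipad = 89 e2 76 36; K' ⊕ opad = e3 88 1c 5c.
m1: inner = H(89 e2 76 36 71) = 02 88; tag = H(e3 88 1c 5c 02 88) = 026d
m2: inner = H(89 e2 76 36 85) = 02 9c; tag = H(e3 88 1c 5c 02 9c) = 0281 ← matches
m3: inner = H(89 e2 76 36 06) = 02 1d; tag = H(e3 88 1c 5c 02 1d) = 0202
m4: inner = H(89 e2 76 36 1d) = 02 34; tag = H(e3 88 1c 5c 02 34) = 0219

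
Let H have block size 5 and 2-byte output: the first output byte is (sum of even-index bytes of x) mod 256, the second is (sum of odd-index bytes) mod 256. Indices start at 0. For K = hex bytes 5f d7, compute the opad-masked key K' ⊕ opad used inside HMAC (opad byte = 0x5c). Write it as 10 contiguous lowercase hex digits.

Key hex bytes 5f d7 is 2 bytes ≤ B = 5; zero-pad to 5 bytes: K' = 5f d7 00 00 00.
XOR each byte with 0x5c: 5f⊕5c=03, d7⊕5c=8b, 00⊕5c=5c, 00⊕5c=5c, 00⊕5c=5c.

038b5c5c5c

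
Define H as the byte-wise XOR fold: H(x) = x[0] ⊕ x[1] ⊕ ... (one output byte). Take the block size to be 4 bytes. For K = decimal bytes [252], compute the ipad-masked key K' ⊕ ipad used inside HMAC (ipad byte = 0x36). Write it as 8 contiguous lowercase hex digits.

Key decimal bytes [252] = fc is 1 byte ≤ B = 4; zero-pad to 4 bytes: K' = fc 00 00 00.
XOR each byte with 0x36: fc⊕36=ca, 00⊕36=36, 00⊕36=36, 00⊕36=36.

ca363636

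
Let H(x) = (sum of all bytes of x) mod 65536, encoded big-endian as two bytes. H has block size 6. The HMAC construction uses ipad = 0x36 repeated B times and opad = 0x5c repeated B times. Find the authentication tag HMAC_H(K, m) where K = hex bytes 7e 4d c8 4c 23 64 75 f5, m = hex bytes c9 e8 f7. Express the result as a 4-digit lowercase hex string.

02fa

Key hex bytes 7e 4d c8 4c 23 64 75 f5 is 8 bytes > B = 6, so hash it first: H(key) = 03 d0, then zero-pad to 6 bytes: K' = 03 d0 00 00 00 00.
K' ⊕ ipad = 35 e6 36 36 36 36.  K' ⊕ opad = 5f 8c 5c 5c 5c 5c.
Inner input = (K'⊕ipad) ∥ m = 35 e6 36 36 36 36 ∥ c9 e8 f7.
Inner hash: sum = 53+230+54+54+54+54+201+232+247 = 1179 → 04 9b.
Outer input = (K'⊕opad) ∥ inner = 5f 8c 5c 5c 5c 5c ∥ 04 9b.
Outer hash (tag): sum = 95+140+92+92+92+92+4+155 = 762 → 02 fa.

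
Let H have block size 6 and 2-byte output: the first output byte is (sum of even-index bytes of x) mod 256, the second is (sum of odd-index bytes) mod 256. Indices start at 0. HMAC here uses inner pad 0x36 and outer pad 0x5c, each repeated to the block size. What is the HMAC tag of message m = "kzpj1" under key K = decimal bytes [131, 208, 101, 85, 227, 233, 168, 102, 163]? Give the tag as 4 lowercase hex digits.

Key decimal bytes [131, 208, 101, 85, 227, 233, 168, 102, 163] = 83 d0 65 55 e3 e9 a8 66 a3 is 9 bytes > B = 6, so hash it first: H(key) = 16 74, then zero-pad to 6 bytes: K' = 16 74 00 00 00 00.
K' ⊕ ipad = 20 42 36 36 36 36.  K' ⊕ opad = 4a 28 5c 5c 5c 5c.
Inner input = (K'⊕ipad) ∥ m = 20 42 36 36 36 36 ∥ 6b 7a 70 6a 31.
Inner hash: even-index sum = 408 mod 256 = 152; odd-index sum = 402 mod 256 = 146 → 98 92.
Outer input = (K'⊕opad) ∥ inner = 4a 28 5c 5c 5c 5c ∥ 98 92.
Outer hash (tag): even-index sum = 410 mod 256 = 154; odd-index sum = 370 mod 256 = 114 → 9a 72.

9a72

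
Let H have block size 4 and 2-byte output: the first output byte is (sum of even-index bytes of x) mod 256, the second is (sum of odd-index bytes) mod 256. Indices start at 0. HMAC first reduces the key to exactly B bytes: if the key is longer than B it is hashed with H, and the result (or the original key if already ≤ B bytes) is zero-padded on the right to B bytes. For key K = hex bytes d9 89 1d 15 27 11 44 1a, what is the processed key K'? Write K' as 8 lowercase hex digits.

|K| = 8 > B = 4, so first hash the key.
H(K): even-index sum = 353 mod 256 = 97; odd-index sum = 201 mod 256 = 201 → 61 c9.
Zero-pad H(K) = 61 c9 to 4 bytes: K' = 61 c9 00 00.

61c90000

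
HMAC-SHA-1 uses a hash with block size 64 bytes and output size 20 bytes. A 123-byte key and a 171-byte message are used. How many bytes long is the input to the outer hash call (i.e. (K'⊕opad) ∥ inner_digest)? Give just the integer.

84

Key is 123 > 64 bytes, so it is hashed to 20 bytes then zero-padded to 64: |K'| = 64.
Outer input = (K'⊕opad) ∥ H(inner) → 64 + 20 = 84 bytes.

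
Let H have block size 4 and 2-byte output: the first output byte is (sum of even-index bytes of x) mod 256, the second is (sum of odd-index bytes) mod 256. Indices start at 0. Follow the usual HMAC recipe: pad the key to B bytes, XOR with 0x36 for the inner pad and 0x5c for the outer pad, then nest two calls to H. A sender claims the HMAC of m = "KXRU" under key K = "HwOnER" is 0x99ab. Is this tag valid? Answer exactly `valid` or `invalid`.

valid

Key "HwOnER" = 48 77 4f 6e 45 52 is 6 bytes > B = 4, so hash it first: H(key) = dc 37, then zero-pad to 4 bytes: K' = dc 37 00 00.
K' ⊕ ipad = ea 01 36 36; K' ⊕ opad = 80 6b 5c 5c.
Inner hash: even-index sum = 445 mod 256 = 189; odd-index sum = 228 mod 256 = 228 → bd e4.
Outer hash (recomputed tag): even-index sum = 409 mod 256 = 153; odd-index sum = 427 mod 256 = 171 → 99 ab.
Recomputed tag = 99ab; claimed = 99ab → match.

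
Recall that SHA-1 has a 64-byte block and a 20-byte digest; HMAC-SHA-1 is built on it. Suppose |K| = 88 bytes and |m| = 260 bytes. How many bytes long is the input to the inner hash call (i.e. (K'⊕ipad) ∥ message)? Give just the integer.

324

Key is 88 > 64 bytes, so it is hashed to 20 bytes then zero-padded to 64: |K'| = 64.
Inner input = (K'⊕ipad) ∥ m → 64 + 260 = 324 bytes.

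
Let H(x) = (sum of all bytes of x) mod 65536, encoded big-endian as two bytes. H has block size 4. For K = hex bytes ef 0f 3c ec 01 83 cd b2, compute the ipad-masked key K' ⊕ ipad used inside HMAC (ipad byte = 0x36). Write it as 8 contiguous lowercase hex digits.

321f3636

Key hex bytes ef 0f 3c ec 01 83 cd b2 is 8 bytes > B = 4, so hash it first: H(key) = 04 29, then zero-pad to 4 bytes: K' = 04 29 00 00.
XOR each byte with 0x36: 04⊕36=32, 29⊕36=1f, 00⊕36=36, 00⊕36=36.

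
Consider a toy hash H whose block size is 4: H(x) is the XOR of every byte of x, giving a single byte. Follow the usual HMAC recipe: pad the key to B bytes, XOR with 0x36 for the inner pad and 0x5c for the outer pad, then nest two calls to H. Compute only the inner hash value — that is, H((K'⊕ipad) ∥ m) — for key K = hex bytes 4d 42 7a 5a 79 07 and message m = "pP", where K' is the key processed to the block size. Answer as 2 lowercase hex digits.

Key hex bytes 4d 42 7a 5a 79 07 is 6 bytes > B = 4, so hash it first: H(key) = 51, then zero-pad to 4 bytes: K' = 51 00 00 00.
K' ⊕ ipad = 67 36 36 36.
Inner input = 67 36 36 36 ∥ 70 50.
Inner hash: XOR 67⊕36⊕36⊕36⊕70⊕50 = 71.

71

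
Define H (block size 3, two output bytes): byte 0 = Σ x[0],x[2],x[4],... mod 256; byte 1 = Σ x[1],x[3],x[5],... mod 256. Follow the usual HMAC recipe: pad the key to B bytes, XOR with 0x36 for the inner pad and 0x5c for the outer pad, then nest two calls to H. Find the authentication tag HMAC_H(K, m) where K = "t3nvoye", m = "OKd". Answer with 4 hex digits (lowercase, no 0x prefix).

0d7f

Key "t3nvoye" = 74 33 6e 76 6f 79 65 is 7 bytes > B = 3, so hash it first: H(key) = b6 22, then zero-pad to 3 bytes: K' = b6 22 00.
K' ⊕ ipad = 80 14 36.  K' ⊕ opad = ea 7e 5c.
Inner input = (K'⊕ipad) ∥ m = 80 14 36 ∥ 4f 4b 64.
Inner hash: even-index sum = 257 mod 256 = 1; odd-index sum = 199 mod 256 = 199 → 01 c7.
Outer input = (K'⊕opad) ∥ inner = ea 7e 5c ∥ 01 c7.
Outer hash (tag): even-index sum = 525 mod 256 = 13; odd-index sum = 127 mod 256 = 127 → 0d 7f.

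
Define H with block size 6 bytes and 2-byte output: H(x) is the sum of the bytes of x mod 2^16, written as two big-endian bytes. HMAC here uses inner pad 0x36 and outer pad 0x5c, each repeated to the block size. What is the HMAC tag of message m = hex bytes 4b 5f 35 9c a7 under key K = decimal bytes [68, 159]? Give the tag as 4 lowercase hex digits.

Key decimal bytes [68, 159] = 44 9f is 2 bytes ≤ B = 6; zero-pad to 6 bytes: K' = 44 9f 00 00 00 00.
K' ⊕ ipad = 72 a9 36 36 36 36.  K' ⊕ opad = 18 c3 5c 5c 5c 5c.
Inner input = (K'⊕ipad) ∥ m = 72 a9 36 36 36 36 ∥ 4b 5f 35 9c a7.
Inner hash: sum = 114+169+54+54+54+54+75+95+53+156+167 = 1045 → 04 15.
Outer input = (K'⊕opad) ∥ inner = 18 c3 5c 5c 5c 5c ∥ 04 15.
Outer hash (tag): sum = 24+195+92+92+92+92+4+21 = 612 → 02 64.

0264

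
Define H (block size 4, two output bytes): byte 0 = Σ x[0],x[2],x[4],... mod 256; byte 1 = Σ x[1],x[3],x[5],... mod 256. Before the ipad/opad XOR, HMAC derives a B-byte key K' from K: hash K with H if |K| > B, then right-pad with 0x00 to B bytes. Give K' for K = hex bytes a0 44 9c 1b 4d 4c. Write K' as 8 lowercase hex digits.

89ab0000

|K| = 6 > B = 4, so first hash the key.
H(K): even-index sum = 393 mod 256 = 137; odd-index sum = 171 mod 256 = 171 → 89 ab.
Zero-pad H(K) = 89 ab to 4 bytes: K' = 89 ab 00 00.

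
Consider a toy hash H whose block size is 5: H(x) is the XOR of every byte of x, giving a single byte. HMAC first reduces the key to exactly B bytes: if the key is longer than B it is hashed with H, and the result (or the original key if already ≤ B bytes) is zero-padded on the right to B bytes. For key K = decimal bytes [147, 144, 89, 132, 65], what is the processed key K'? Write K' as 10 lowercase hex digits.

Key decimal bytes [147, 144, 89, 132, 65] = 93 90 59 84 41 is exactly B = 5 bytes: K' = 93 90 59 84 41.

9390598441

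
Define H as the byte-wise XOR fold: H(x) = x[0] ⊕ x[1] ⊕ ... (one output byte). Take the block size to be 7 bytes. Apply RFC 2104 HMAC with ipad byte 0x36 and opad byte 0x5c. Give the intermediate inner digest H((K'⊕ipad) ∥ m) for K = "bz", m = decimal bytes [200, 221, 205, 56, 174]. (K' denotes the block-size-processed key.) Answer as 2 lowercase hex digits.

Key "bz" = 62 7a is 2 bytes ≤ B = 7; zero-pad to 7 bytes: K' = 62 7a 00 00 00 00 00.
K' ⊕ ipad = 54 4c 36 36 36 36 36.
Inner input = 54 4c 36 36 36 36 36 ∥ c8 dd cd 38 ae.
Inner hash: XOR 54⊕4c⊕36⊕36⊕36⊕36⊕36⊕c8⊕dd⊕cd⊕38⊕ae = 60.

60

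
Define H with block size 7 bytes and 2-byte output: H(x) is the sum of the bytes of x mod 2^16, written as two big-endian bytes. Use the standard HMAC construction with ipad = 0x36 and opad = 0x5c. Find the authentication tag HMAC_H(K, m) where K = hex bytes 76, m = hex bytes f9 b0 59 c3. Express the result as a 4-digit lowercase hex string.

Key hex bytes 76 is 1 byte ≤ B = 7; zero-pad to 7 bytes: K' = 76 00 00 00 00 00 00.
K' ⊕ ipad = 40 36 36 36 36 36 36.  K' ⊕ opad = 2a 5c 5c 5c 5c 5c 5c.
Inner input = (K'⊕ipad) ∥ m = 40 36 36 36 36 36 36 ∥ f9 b0 59 c3.
Inner hash: sum = 64+54+54+54+54+54+54+249+176+89+195 = 1097 → 04 49.
Outer input = (K'⊕opad) ∥ inner = 2a 5c 5c 5c 5c 5c 5c ∥ 04 49.
Outer hash (tag): sum = 42+92+92+92+92+92+92+4+73 = 671 → 02 9f.

029f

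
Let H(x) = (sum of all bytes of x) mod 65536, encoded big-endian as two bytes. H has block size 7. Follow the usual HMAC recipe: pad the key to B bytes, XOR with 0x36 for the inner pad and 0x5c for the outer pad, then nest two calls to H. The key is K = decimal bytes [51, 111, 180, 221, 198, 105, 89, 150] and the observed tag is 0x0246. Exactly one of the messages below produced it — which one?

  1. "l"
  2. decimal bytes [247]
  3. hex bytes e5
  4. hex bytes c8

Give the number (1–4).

1

Key decimal bytes [51, 111, 180, 221, 198, 105, 89, 150] = 33 6f b4 dd c6 69 59 96 is 8 bytes > B = 7, so hash it first: H(key) = 04 51, then zero-pad to 7 bytes: K' = 04 51 00 00 00 00 00.
K' ⊕ ipad = 32 67 36 36 36 36 36; K' ⊕ opad = 58 0d 5c 5c 5c 5c 5c.
m1: inner = H(32 67 36 36 36 36 36 6c) = 02 13; tag = H(58 0d 5c 5c 5c 5c 5c 02 13) = 0246 ← matches
m2: inner = H(32 67 36 36 36 36 36 f7) = 02 9e; tag = H(58 0d 5c 5c 5c 5c 5c 02 9e) = 02d1
m3: inner = H(32 67 36 36 36 36 36 e5) = 02 8c; tag = H(58 0d 5c 5c 5c 5c 5c 02 8c) = 02bf
m4: inner = H(32 67 36 36 36 36 36 c8) = 02 6f; tag = H(58 0d 5c 5c 5c 5c 5c 02 6f) = 02a2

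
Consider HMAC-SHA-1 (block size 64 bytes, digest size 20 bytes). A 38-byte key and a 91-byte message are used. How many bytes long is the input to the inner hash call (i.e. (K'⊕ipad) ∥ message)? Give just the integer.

155

Key is 38 ≤ 64 bytes, zero-padded: |K'| = 64.
Inner input = (K'⊕ipad) ∥ m → 64 + 91 = 155 bytes.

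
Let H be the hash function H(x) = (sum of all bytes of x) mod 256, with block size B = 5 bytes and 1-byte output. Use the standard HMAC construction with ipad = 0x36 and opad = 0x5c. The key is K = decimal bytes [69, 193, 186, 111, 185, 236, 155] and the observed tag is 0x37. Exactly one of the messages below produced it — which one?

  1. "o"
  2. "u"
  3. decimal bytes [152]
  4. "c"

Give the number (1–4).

4

Key decimal bytes [69, 193, 186, 111, 185, 236, 155] = 45 c1 ba 6f b9 ec 9b is 7 bytes > B = 5, so hash it first: H(key) = 6f, then zero-pad to 5 bytes: K' = 6f 00 00 00 00.
K' ⊕ ipad = 59 36 36 36 36; K' ⊕ opad = 33 5c 5c 5c 5c.
m1: inner = H(59 36 36 36 36 6f) = a0; tag = H(33 5c 5c 5c 5c a0) = 43
m2: inner = H(59 36 36 36 36 75) = a6; tag = H(33 5c 5c 5c 5c a6) = 49
m3: inner = H(59 36 36 36 36 98) = c9; tag = H(33 5c 5c 5c 5c c9) = 6c
m4: inner = H(59 36 36 36 36 63) = 94; tag = H(33 5c 5c 5c 5c 94) = 37 ← matches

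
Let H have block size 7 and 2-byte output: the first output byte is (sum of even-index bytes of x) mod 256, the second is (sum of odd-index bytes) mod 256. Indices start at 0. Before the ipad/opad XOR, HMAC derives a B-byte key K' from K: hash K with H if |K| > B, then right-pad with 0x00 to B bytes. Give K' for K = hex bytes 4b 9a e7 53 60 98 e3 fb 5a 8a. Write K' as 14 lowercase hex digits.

cf0a0000000000

|K| = 10 > B = 7, so first hash the key.
H(K): even-index sum = 719 mod 256 = 207; odd-index sum = 778 mod 256 = 10 → cf 0a.
Zero-pad H(K) = cf 0a to 7 bytes: K' = cf 0a 00 00 00 00 00.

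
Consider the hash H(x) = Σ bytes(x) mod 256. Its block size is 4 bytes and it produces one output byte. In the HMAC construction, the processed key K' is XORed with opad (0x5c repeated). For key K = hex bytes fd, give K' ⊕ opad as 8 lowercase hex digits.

a15c5c5c

Key hex bytes fd is 1 byte ≤ B = 4; zero-pad to 4 bytes: K' = fd 00 00 00.
XOR each byte with 0x5c: fd⊕5c=a1, 00⊕5c=5c, 00⊕5c=5c, 00⊕5c=5c.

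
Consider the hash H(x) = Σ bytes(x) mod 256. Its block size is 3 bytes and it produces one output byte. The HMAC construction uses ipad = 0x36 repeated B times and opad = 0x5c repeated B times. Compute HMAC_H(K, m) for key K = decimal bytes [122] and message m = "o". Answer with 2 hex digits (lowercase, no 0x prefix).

Key decimal bytes [122] = 7a is 1 byte ≤ B = 3; zero-pad to 3 bytes: K' = 7a 00 00.
K' ⊕ ipad = 4c 36 36.  K' ⊕ opad = 26 5c 5c.
Inner input = (K'⊕ipad) ∥ m = 4c 36 36 ∥ 6f.
Inner hash: sum = 76+54+54+111 = 295; mod 256 = 39 → 27.
Outer input = (K'⊕opad) ∥ inner = 26 5c 5c ∥ 27.
Outer hash (tag): sum = 38+92+92+39 = 261; mod 256 = 5 → 05.

05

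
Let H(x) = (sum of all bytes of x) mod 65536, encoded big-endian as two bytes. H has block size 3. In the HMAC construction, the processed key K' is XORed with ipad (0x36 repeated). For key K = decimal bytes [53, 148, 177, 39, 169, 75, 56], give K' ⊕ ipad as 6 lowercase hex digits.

34fb36

Key decimal bytes [53, 148, 177, 39, 169, 75, 56] = 35 94 b1 27 a9 4b 38 is 7 bytes > B = 3, so hash it first: H(key) = 02 cd, then zero-pad to 3 bytes: K' = 02 cd 00.
XOR each byte with 0x36: 02⊕36=34, cd⊕36=fb, 00⊕36=36.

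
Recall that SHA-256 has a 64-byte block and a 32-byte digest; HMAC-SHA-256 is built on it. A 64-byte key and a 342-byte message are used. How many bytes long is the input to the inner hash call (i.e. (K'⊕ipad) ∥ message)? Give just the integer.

Key is 64 ≤ 64 bytes, zero-padded: |K'| = 64.
Inner input = (K'⊕ipad) ∥ m → 64 + 342 = 406 bytes.

406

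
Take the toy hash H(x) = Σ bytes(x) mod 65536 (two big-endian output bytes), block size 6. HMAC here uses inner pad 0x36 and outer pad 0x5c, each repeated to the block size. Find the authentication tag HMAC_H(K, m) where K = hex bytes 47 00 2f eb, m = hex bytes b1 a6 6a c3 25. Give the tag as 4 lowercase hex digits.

Key hex bytes 47 00 2f eb is 4 bytes ≤ B = 6; zero-pad to 6 bytes: K' = 47 00 2f eb 00 00.
K' ⊕ ipad = 71 36 19 dd 36 36.  K' ⊕ opad = 1b 5c 73 b7 5c 5c.
Inner input = (K'⊕ipad) ∥ m = 71 36 19 dd 36 36 ∥ b1 a6 6a c3 25.
Inner hash: sum = 113+54+25+221+54+54+177+166+106+195+37 = 1202 → 04 b2.
Outer input = (K'⊕opad) ∥ inner = 1b 5c 73 b7 5c 5c ∥ 04 b2.
Outer hash (tag): sum = 27+92+115+183+92+92+4+178 = 783 → 03 0f.

030f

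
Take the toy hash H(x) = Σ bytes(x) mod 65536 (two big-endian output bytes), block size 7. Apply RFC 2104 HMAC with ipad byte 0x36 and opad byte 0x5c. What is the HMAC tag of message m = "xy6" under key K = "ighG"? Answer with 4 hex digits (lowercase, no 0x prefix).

021e

Key "ighG" = 69 67 68 47 is 4 bytes ≤ B = 7; zero-pad to 7 bytes: K' = 69 67 68 47 00 00 00.
K' ⊕ ipad = 5f 51 5e 71 36 36 36.  K' ⊕ opad = 35 3b 34 1b 5c 5c 5c.
Inner input = (K'⊕ipad) ∥ m = 5f 51 5e 71 36 36 36 ∥ 78 79 36.
Inner hash: sum = 95+81+94+113+54+54+54+120+121+54 = 840 → 03 48.
Outer input = (K'⊕opad) ∥ inner = 35 3b 34 1b 5c 5c 5c ∥ 03 48.
Outer hash (tag): sum = 53+59+52+27+92+92+92+3+72 = 542 → 02 1e.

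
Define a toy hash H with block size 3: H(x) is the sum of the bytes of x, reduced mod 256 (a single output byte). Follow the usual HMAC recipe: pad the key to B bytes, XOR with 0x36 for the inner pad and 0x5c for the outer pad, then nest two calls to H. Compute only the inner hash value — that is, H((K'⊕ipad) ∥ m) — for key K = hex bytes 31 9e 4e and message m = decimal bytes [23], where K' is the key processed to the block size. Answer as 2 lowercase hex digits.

Key hex bytes 31 9e 4e is exactly B = 3 bytes: K' = 31 9e 4e.
K' ⊕ ipad = 07 a8 78.
Inner input = 07 a8 78 ∥ 17.
Inner hash: sum = 7+168+120+23 = 318; mod 256 = 62 → 3e.

3e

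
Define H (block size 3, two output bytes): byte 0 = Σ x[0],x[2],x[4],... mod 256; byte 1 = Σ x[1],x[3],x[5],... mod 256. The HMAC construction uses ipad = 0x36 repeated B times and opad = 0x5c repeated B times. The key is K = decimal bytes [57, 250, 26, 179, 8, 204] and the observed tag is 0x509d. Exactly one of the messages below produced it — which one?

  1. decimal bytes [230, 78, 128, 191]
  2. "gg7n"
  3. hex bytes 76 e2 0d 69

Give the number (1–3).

Key decimal bytes [57, 250, 26, 179, 8, 204] = 39 fa 1a b3 08 cc is 6 bytes > B = 3, so hash it first: H(key) = 5b 79, then zero-pad to 3 bytes: K' = 5b 79 00.
K' ⊕ ipad = 6d 4f 36; K' ⊕ opad = 07 25 5c.
m1: inner = H(6d 4f 36 e6 4e 80 bf) = b0 b5; tag = H(07 25 5c b0 b5) = 18d5
m2: inner = H(6d 4f 36 67 67 37 6e) = 78 ed; tag = H(07 25 5c 78 ed) = 509d ← matches
m3: inner = H(6d 4f 36 76 e2 0d 69) = ee d2; tag = H(07 25 5c ee d2) = 3513

2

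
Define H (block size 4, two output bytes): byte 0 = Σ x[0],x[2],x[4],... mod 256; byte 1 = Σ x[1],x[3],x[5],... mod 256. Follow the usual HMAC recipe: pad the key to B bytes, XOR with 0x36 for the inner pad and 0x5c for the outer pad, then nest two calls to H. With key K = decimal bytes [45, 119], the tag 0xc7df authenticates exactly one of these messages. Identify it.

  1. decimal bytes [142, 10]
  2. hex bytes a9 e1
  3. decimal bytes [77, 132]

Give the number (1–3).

Key decimal bytes [45, 119] = 2d 77 is 2 bytes ≤ B = 4; zero-pad to 4 bytes: K' = 2d 77 00 00.
K' ⊕ ipad = 1b 41 36 36; K' ⊕ opad = 71 2b 5c 5c.
m1: inner = H(1b 41 36 36 8e 0a) = df 81; tag = H(71 2b 5c 5c df 81) = ac08
m2: inner = H(1b 41 36 36 a9 e1) = fa 58; tag = H(71 2b 5c 5c fa 58) = c7df ← matches
m3: inner = H(1b 41 36 36 4d 84) = 9e fb; tag = H(71 2b 5c 5c 9e fb) = 6b82

2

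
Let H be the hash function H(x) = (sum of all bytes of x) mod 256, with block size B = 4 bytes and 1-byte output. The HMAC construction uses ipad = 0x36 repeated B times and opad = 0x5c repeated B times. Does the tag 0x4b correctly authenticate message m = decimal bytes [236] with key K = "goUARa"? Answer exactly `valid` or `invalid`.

invalid

Key "goUARa" = 67 6f 55 41 52 61 is 6 bytes > B = 4, so hash it first: H(key) = 1f, then zero-pad to 4 bytes: K' = 1f 00 00 00.
K' ⊕ ipad = 29 36 36 36; K' ⊕ opad = 43 5c 5c 5c.
Inner hash: sum = 41+54+54+54+236 = 439; mod 256 = 183 → b7.
Outer hash (recomputed tag): sum = 67+92+92+92+183 = 526; mod 256 = 14 → 0e.
Recomputed tag = 0e; claimed = 4b → mismatch.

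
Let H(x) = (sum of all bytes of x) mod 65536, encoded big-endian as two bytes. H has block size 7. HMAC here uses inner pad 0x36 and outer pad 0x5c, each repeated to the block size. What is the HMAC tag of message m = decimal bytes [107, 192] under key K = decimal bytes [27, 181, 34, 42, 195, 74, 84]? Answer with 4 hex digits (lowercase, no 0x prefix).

03c2

Key decimal bytes [27, 181, 34, 42, 195, 74, 84] = 1b b5 22 2a c3 4a 54 is exactly B = 7 bytes: K' = 1b b5 22 2a c3 4a 54.
K' ⊕ ipad = 2d 83 14 1c f5 7c 62.  K' ⊕ opad = 47 e9 7e 76 9f 16 08.
Inner input = (K'⊕ipad) ∥ m = 2d 83 14 1c f5 7c 62 ∥ 6b c0.
Inner hash: sum = 45+131+20+28+245+124+98+107+192 = 990 → 03 de.
Outer input = (K'⊕opad) ∥ inner = 47 e9 7e 76 9f 16 08 ∥ 03 de.
Outer hash (tag): sum = 71+233+126+118+159+22+8+3+222 = 962 → 03 c2.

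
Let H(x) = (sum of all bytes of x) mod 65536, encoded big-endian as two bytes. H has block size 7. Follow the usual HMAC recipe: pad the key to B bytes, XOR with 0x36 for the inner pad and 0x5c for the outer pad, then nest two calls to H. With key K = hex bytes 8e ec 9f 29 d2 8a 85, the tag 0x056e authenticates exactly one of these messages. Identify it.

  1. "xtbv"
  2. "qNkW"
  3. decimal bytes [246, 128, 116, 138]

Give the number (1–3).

1

Key hex bytes 8e ec 9f 29 d2 8a 85 is exactly B = 7 bytes: K' = 8e ec 9f 29 d2 8a 85.
K' ⊕ ipad = b8 da a9 1f e4 bc b3; K' ⊕ opad = d2 b0 c3 75 8e d6 d9.
m1: inner = H(b8 da a9 1f e4 bc b3 78 74 62 76) = 06 71; tag = H(d2 b0 c3 75 8e d6 d9 06 71) = 056e ← matches
m2: inner = H(b8 da a9 1f e4 bc b3 71 4e 6b 57) = 06 2e; tag = H(d2 b0 c3 75 8e d6 d9 06 2e) = 052b
m3: inner = H(b8 da a9 1f e4 bc b3 f6 80 74 8a) = 07 21; tag = H(d2 b0 c3 75 8e d6 d9 07 21) = 051f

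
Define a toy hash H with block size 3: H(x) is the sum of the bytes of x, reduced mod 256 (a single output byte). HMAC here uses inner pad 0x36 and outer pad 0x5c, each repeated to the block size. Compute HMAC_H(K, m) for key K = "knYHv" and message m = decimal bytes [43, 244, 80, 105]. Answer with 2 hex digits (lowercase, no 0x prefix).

Key "knYHv" = 6b 6e 59 48 76 is 5 bytes > B = 3, so hash it first: H(key) = f0, then zero-pad to 3 bytes: K' = f0 00 00.
K' ⊕ ipad = c6 36 36.  K' ⊕ opad = ac 5c 5c.
Inner input = (K'⊕ipad) ∥ m = c6 36 36 ∥ 2b f4 50 69.
Inner hash: sum = 198+54+54+43+244+80+105 = 778; mod 256 = 10 → 0a.
Outer input = (K'⊕opad) ∥ inner = ac 5c 5c ∥ 0a.
Outer hash (tag): sum = 172+92+92+10 = 366; mod 256 = 110 → 6e.

6e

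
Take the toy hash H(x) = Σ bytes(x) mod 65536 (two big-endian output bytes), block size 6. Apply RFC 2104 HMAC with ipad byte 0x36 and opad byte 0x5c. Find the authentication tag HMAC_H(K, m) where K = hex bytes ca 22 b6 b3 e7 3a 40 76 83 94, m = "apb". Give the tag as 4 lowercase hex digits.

Key hex bytes ca 22 b6 b3 e7 3a 40 76 83 94 is 10 bytes > B = 6, so hash it first: H(key) = 05 43, then zero-pad to 6 bytes: K' = 05 43 00 00 00 00.
K' ⊕ ipad = 33 75 36 36 36 36.  K' ⊕ opad = 59 1f 5c 5c 5c 5c.
Inner input = (K'⊕ipad) ∥ m = 33 75 36 36 36 36 ∥ 61 70 62.
Inner hash: sum = 51+117+54+54+54+54+97+112+98 = 691 → 02 b3.
Outer input = (K'⊕opad) ∥ inner = 59 1f 5c 5c 5c 5c ∥ 02 b3.
Outer hash (tag): sum = 89+31+92+92+92+92+2+179 = 669 → 02 9d.

029d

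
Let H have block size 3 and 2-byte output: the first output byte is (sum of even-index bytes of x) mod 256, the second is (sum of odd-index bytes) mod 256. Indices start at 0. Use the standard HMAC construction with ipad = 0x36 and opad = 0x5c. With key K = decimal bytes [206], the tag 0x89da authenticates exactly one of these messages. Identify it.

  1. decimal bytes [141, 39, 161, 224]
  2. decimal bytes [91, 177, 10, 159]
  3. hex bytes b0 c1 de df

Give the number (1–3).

2

Key decimal bytes [206] = ce is 1 byte ≤ B = 3; zero-pad to 3 bytes: K' = ce 00 00.
K' ⊕ ipad = f8 36 36; K' ⊕ opad = 92 5c 5c.
m1: inner = H(f8 36 36 8d 27 a1 e0) = 35 64; tag = H(92 5c 5c 35 64) = 5291
m2: inner = H(f8 36 36 5b b1 0a 9f) = 7e 9b; tag = H(92 5c 5c 7e 9b) = 89da ← matches
m3: inner = H(f8 36 36 b0 c1 de df) = ce c4; tag = H(92 5c 5c ce c4) = b22a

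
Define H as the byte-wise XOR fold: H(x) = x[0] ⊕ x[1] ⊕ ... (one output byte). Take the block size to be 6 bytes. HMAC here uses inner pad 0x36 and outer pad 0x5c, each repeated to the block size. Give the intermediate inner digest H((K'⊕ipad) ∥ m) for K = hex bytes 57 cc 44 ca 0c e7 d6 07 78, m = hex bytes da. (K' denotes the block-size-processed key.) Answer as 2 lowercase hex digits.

Key hex bytes 57 cc 44 ca 0c e7 d6 07 78 is 9 bytes > B = 6, so hash it first: H(key) = 57, then zero-pad to 6 bytes: K' = 57 00 00 00 00 00.
K' ⊕ ipad = 61 36 36 36 36 36.
Inner input = 61 36 36 36 36 36 ∥ da.
Inner hash: XOR 61⊕36⊕36⊕36⊕36⊕36⊕da = 8d.

8d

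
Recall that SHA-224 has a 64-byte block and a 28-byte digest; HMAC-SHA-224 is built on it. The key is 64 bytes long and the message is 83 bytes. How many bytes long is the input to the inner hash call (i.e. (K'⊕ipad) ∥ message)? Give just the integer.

147

Key is 64 ≤ 64 bytes, zero-padded: |K'| = 64.
Inner input = (K'⊕ipad) ∥ m → 64 + 83 = 147 bytes.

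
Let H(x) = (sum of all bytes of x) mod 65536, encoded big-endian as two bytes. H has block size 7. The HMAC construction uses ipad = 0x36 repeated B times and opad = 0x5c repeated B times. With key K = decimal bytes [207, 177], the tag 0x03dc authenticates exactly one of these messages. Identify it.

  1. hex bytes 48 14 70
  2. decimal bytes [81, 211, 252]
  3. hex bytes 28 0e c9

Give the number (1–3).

Key decimal bytes [207, 177] = cf b1 is 2 bytes ≤ B = 7; zero-pad to 7 bytes: K' = cf b1 00 00 00 00 00.
K' ⊕ ipad = f9 87 36 36 36 36 36; K' ⊕ opad = 93 ed 5c 5c 5c 5c 5c.
m1: inner = H(f9 87 36 36 36 36 36 48 14 70) = 03 5a; tag = H(93 ed 5c 5c 5c 5c 5c 03 5a) = 03a9
m2: inner = H(f9 87 36 36 36 36 36 51 d3 fc) = 04 ae; tag = H(93 ed 5c 5c 5c 5c 5c 04 ae) = 03fe
m3: inner = H(f9 87 36 36 36 36 36 28 0e c9) = 03 8d; tag = H(93 ed 5c 5c 5c 5c 5c 03 8d) = 03dc ← matches

3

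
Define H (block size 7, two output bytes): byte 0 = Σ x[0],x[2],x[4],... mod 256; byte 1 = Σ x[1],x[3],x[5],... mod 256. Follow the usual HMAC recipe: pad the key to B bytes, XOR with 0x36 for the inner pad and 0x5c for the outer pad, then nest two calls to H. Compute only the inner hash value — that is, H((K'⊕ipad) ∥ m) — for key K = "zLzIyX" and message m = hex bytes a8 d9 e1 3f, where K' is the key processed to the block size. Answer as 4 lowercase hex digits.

35f0

Key "zLzIyX" = 7a 4c 7a 49 79 58 is 6 bytes ≤ B = 7; zero-pad to 7 bytes: K' = 7a 4c 7a 49 79 58 00.
K' ⊕ ipad = 4c 7a 4c 7f 4f 6e 36.
Inner input = 4c 7a 4c 7f 4f 6e 36 ∥ a8 d9 e1 3f.
Inner hash: even-index sum = 565 mod 256 = 53; odd-index sum = 752 mod 256 = 240 → 35 f0.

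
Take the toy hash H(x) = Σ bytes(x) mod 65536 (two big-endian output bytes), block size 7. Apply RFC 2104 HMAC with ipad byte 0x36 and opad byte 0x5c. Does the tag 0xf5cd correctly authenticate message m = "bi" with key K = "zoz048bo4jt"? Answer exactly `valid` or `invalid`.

invalid

Key "zoz048bo4jt" = 7a 6f 7a 30 34 38 62 6f 34 6a 74 is 11 bytes > B = 7, so hash it first: H(key) = 03 e2, then zero-pad to 7 bytes: K' = 03 e2 00 00 00 00 00.
K' ⊕ ipad = 35 d4 36 36 36 36 36; K' ⊕ opad = 5f be 5c 5c 5c 5c 5c.
Inner hash: sum = 53+212+54+54+54+54+54+98+105 = 738 → 02 e2.
Outer hash (recomputed tag): sum = 95+190+92+92+92+92+92+2+226 = 973 → 03 cd.
Recomputed tag = 03cd; claimed = f5cd → mismatch.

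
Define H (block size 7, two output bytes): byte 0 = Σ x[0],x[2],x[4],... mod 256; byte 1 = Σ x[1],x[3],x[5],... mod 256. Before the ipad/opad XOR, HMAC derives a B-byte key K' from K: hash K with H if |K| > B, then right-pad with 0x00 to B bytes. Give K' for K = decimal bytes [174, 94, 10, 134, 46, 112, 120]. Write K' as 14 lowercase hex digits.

Key decimal bytes [174, 94, 10, 134, 46, 112, 120] = ae 5e 0a 86 2e 70 78 is exactly B = 7 bytes: K' = ae 5e 0a 86 2e 70 78.

ae5e0a862e7078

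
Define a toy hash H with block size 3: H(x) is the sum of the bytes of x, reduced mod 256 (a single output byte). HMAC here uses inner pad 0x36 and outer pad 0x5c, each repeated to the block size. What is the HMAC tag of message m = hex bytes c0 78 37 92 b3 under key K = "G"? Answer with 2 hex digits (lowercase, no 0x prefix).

64

Key "G" = 47 is 1 byte ≤ B = 3; zero-pad to 3 bytes: K' = 47 00 00.
K' ⊕ ipad = 71 36 36.  K' ⊕ opad = 1b 5c 5c.
Inner input = (K'⊕ipad) ∥ m = 71 36 36 ∥ c0 78 37 92 b3.
Inner hash: sum = 113+54+54+192+120+55+146+179 = 913; mod 256 = 145 → 91.
Outer input = (K'⊕opad) ∥ inner = 1b 5c 5c ∥ 91.
Outer hash (tag): sum = 27+92+92+145 = 356; mod 256 = 100 → 64.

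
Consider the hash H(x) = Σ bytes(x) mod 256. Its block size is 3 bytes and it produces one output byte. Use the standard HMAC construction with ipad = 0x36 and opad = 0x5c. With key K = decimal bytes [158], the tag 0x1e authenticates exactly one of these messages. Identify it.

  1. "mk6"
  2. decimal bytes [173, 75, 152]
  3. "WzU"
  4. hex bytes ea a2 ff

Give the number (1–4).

Key decimal bytes [158] = 9e is 1 byte ≤ B = 3; zero-pad to 3 bytes: K' = 9e 00 00.
K' ⊕ ipad = a8 36 36; K' ⊕ opad = c2 5c 5c.
m1: inner = H(a8 36 36 6d 6b 36) = 22; tag = H(c2 5c 5c 22) = 9c
m2: inner = H(a8 36 36 ad 4b 98) = a4; tag = H(c2 5c 5c a4) = 1e ← matches
m3: inner = H(a8 36 36 57 7a 55) = 3a; tag = H(c2 5c 5c 3a) = b4
m4: inner = H(a8 36 36 ea a2 ff) = 9f; tag = H(c2 5c 5c 9f) = 19

2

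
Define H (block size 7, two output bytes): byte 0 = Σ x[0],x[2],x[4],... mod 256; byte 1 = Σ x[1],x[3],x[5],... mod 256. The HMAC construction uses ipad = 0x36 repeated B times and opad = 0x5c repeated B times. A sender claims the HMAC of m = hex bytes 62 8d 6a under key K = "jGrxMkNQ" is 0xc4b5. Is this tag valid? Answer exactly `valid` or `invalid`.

Key "jGrxMkNQ" = 6a 47 72 78 4d 6b 4e 51 is 8 bytes > B = 7, so hash it first: H(key) = 77 7b, then zero-pad to 7 bytes: K' = 77 7b 00 00 00 00 00.
K' ⊕ ipad = 41 4d 36 36 36 36 36; K' ⊕ opad = 2b 27 5c 5c 5c 5c 5c.
Inner hash: even-index sum = 368 mod 256 = 112; odd-index sum = 389 mod 256 = 133 → 70 85.
Outer hash (recomputed tag): even-index sum = 452 mod 256 = 196; odd-index sum = 335 mod 256 = 79 → c4 4f.
Recomputed tag = c44f; claimed = c4b5 → mismatch.

invalid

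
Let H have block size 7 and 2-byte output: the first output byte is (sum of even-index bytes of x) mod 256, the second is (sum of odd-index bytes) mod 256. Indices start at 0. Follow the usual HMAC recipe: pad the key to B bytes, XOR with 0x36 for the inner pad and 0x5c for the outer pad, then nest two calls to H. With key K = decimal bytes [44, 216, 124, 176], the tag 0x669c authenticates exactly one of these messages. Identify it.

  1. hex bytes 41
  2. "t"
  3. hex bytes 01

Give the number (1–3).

Key decimal bytes [44, 216, 124, 176] = 2c d8 7c b0 is 4 bytes ≤ B = 7; zero-pad to 7 bytes: K' = 2c d8 7c b0 00 00 00.
K' ⊕ ipad = 1a ee 4a 86 36 36 36; K' ⊕ opad = 70 84 20 ec 5c 5c 5c.
m1: inner = H(1a ee 4a 86 36 36 36 41) = d0 eb; tag = H(70 84 20 ec 5c 5c 5c d0 eb) = 339c
m2: inner = H(1a ee 4a 86 36 36 36 74) = d0 1e; tag = H(70 84 20 ec 5c 5c 5c d0 1e) = 669c ← matches
m3: inner = H(1a ee 4a 86 36 36 36 01) = d0 ab; tag = H(70 84 20 ec 5c 5c 5c d0 ab) = f39c

2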